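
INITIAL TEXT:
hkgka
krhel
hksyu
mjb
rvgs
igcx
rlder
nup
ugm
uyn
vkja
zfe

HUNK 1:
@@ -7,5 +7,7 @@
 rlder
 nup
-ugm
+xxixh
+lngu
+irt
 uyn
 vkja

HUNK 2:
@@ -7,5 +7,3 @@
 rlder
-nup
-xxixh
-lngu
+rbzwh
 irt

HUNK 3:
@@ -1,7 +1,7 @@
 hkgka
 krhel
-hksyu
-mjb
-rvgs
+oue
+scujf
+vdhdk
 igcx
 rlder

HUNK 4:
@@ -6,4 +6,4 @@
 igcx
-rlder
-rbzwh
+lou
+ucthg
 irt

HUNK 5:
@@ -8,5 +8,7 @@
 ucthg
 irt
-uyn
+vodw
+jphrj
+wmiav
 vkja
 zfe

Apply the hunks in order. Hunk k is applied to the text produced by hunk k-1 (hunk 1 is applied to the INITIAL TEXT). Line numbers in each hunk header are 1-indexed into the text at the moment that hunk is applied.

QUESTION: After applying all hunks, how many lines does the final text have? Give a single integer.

Hunk 1: at line 7 remove [ugm] add [xxixh,lngu,irt] -> 14 lines: hkgka krhel hksyu mjb rvgs igcx rlder nup xxixh lngu irt uyn vkja zfe
Hunk 2: at line 7 remove [nup,xxixh,lngu] add [rbzwh] -> 12 lines: hkgka krhel hksyu mjb rvgs igcx rlder rbzwh irt uyn vkja zfe
Hunk 3: at line 1 remove [hksyu,mjb,rvgs] add [oue,scujf,vdhdk] -> 12 lines: hkgka krhel oue scujf vdhdk igcx rlder rbzwh irt uyn vkja zfe
Hunk 4: at line 6 remove [rlder,rbzwh] add [lou,ucthg] -> 12 lines: hkgka krhel oue scujf vdhdk igcx lou ucthg irt uyn vkja zfe
Hunk 5: at line 8 remove [uyn] add [vodw,jphrj,wmiav] -> 14 lines: hkgka krhel oue scujf vdhdk igcx lou ucthg irt vodw jphrj wmiav vkja zfe
Final line count: 14

Answer: 14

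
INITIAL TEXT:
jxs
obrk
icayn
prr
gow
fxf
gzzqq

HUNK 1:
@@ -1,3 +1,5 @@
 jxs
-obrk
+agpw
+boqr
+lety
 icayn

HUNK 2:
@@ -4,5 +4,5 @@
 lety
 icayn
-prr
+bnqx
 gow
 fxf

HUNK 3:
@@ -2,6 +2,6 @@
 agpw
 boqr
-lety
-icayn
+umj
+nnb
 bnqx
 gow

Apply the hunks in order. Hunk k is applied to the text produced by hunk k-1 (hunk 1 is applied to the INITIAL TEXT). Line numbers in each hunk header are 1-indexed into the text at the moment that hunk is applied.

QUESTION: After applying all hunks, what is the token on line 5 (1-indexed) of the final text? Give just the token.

Hunk 1: at line 1 remove [obrk] add [agpw,boqr,lety] -> 9 lines: jxs agpw boqr lety icayn prr gow fxf gzzqq
Hunk 2: at line 4 remove [prr] add [bnqx] -> 9 lines: jxs agpw boqr lety icayn bnqx gow fxf gzzqq
Hunk 3: at line 2 remove [lety,icayn] add [umj,nnb] -> 9 lines: jxs agpw boqr umj nnb bnqx gow fxf gzzqq
Final line 5: nnb

Answer: nnb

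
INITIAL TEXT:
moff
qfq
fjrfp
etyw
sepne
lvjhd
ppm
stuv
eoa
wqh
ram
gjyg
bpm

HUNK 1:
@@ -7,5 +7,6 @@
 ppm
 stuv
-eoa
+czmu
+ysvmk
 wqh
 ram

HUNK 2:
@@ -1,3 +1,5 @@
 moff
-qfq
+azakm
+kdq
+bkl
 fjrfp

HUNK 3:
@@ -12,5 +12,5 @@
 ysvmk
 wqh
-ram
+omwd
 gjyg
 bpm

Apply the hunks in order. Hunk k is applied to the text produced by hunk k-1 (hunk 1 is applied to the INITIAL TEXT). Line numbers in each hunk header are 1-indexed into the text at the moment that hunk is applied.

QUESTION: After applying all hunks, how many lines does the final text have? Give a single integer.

Hunk 1: at line 7 remove [eoa] add [czmu,ysvmk] -> 14 lines: moff qfq fjrfp etyw sepne lvjhd ppm stuv czmu ysvmk wqh ram gjyg bpm
Hunk 2: at line 1 remove [qfq] add [azakm,kdq,bkl] -> 16 lines: moff azakm kdq bkl fjrfp etyw sepne lvjhd ppm stuv czmu ysvmk wqh ram gjyg bpm
Hunk 3: at line 12 remove [ram] add [omwd] -> 16 lines: moff azakm kdq bkl fjrfp etyw sepne lvjhd ppm stuv czmu ysvmk wqh omwd gjyg bpm
Final line count: 16

Answer: 16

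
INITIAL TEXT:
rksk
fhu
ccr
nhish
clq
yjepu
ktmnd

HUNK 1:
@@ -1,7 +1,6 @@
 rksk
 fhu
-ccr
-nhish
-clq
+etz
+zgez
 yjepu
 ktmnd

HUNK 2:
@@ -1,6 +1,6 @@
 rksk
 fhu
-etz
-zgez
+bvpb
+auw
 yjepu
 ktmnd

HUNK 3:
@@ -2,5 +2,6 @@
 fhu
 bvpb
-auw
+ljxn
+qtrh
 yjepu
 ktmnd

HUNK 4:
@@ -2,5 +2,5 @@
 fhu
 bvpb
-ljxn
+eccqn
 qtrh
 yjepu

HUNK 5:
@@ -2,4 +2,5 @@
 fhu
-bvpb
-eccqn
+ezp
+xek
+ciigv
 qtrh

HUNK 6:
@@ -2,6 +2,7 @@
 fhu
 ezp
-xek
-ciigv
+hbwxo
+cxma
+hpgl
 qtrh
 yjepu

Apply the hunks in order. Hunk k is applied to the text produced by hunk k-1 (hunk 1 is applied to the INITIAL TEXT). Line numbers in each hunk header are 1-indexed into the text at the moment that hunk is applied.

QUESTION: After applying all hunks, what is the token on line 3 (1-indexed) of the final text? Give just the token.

Answer: ezp

Derivation:
Hunk 1: at line 1 remove [ccr,nhish,clq] add [etz,zgez] -> 6 lines: rksk fhu etz zgez yjepu ktmnd
Hunk 2: at line 1 remove [etz,zgez] add [bvpb,auw] -> 6 lines: rksk fhu bvpb auw yjepu ktmnd
Hunk 3: at line 2 remove [auw] add [ljxn,qtrh] -> 7 lines: rksk fhu bvpb ljxn qtrh yjepu ktmnd
Hunk 4: at line 2 remove [ljxn] add [eccqn] -> 7 lines: rksk fhu bvpb eccqn qtrh yjepu ktmnd
Hunk 5: at line 2 remove [bvpb,eccqn] add [ezp,xek,ciigv] -> 8 lines: rksk fhu ezp xek ciigv qtrh yjepu ktmnd
Hunk 6: at line 2 remove [xek,ciigv] add [hbwxo,cxma,hpgl] -> 9 lines: rksk fhu ezp hbwxo cxma hpgl qtrh yjepu ktmnd
Final line 3: ezp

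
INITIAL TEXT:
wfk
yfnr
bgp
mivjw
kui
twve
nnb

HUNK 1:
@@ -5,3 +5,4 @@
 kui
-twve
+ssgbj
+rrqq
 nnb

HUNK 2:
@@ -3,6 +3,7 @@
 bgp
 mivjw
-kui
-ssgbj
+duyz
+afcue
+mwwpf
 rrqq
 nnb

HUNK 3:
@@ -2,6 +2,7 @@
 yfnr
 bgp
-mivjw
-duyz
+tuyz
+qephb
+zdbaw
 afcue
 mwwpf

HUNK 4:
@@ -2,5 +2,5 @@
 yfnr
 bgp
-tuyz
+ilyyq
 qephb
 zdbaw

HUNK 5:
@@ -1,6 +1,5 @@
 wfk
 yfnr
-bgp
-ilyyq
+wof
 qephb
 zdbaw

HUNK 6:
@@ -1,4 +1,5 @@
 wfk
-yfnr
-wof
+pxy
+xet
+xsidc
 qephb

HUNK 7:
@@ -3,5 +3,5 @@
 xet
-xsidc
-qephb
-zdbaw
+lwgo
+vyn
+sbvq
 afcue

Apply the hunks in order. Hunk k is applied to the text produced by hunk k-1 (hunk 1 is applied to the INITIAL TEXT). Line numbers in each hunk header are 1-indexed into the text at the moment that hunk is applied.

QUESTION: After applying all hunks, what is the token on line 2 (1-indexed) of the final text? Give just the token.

Answer: pxy

Derivation:
Hunk 1: at line 5 remove [twve] add [ssgbj,rrqq] -> 8 lines: wfk yfnr bgp mivjw kui ssgbj rrqq nnb
Hunk 2: at line 3 remove [kui,ssgbj] add [duyz,afcue,mwwpf] -> 9 lines: wfk yfnr bgp mivjw duyz afcue mwwpf rrqq nnb
Hunk 3: at line 2 remove [mivjw,duyz] add [tuyz,qephb,zdbaw] -> 10 lines: wfk yfnr bgp tuyz qephb zdbaw afcue mwwpf rrqq nnb
Hunk 4: at line 2 remove [tuyz] add [ilyyq] -> 10 lines: wfk yfnr bgp ilyyq qephb zdbaw afcue mwwpf rrqq nnb
Hunk 5: at line 1 remove [bgp,ilyyq] add [wof] -> 9 lines: wfk yfnr wof qephb zdbaw afcue mwwpf rrqq nnb
Hunk 6: at line 1 remove [yfnr,wof] add [pxy,xet,xsidc] -> 10 lines: wfk pxy xet xsidc qephb zdbaw afcue mwwpf rrqq nnb
Hunk 7: at line 3 remove [xsidc,qephb,zdbaw] add [lwgo,vyn,sbvq] -> 10 lines: wfk pxy xet lwgo vyn sbvq afcue mwwpf rrqq nnb
Final line 2: pxy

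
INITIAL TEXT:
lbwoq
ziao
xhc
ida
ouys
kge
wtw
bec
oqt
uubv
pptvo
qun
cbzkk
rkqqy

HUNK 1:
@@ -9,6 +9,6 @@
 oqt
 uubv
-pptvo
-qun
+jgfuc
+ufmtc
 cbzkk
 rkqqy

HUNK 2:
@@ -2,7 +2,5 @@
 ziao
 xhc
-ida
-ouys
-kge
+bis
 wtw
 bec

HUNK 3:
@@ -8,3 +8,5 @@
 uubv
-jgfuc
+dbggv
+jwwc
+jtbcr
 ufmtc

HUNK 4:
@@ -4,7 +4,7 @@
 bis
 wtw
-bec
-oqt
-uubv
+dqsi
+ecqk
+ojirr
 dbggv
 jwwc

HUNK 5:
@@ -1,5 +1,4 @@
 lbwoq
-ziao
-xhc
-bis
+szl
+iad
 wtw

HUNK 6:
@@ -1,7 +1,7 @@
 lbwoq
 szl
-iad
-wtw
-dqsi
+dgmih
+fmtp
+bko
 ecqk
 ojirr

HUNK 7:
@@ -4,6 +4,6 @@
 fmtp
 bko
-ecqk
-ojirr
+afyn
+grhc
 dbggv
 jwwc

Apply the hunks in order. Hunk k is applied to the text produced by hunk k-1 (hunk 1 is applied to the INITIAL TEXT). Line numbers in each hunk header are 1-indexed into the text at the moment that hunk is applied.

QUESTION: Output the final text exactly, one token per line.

Hunk 1: at line 9 remove [pptvo,qun] add [jgfuc,ufmtc] -> 14 lines: lbwoq ziao xhc ida ouys kge wtw bec oqt uubv jgfuc ufmtc cbzkk rkqqy
Hunk 2: at line 2 remove [ida,ouys,kge] add [bis] -> 12 lines: lbwoq ziao xhc bis wtw bec oqt uubv jgfuc ufmtc cbzkk rkqqy
Hunk 3: at line 8 remove [jgfuc] add [dbggv,jwwc,jtbcr] -> 14 lines: lbwoq ziao xhc bis wtw bec oqt uubv dbggv jwwc jtbcr ufmtc cbzkk rkqqy
Hunk 4: at line 4 remove [bec,oqt,uubv] add [dqsi,ecqk,ojirr] -> 14 lines: lbwoq ziao xhc bis wtw dqsi ecqk ojirr dbggv jwwc jtbcr ufmtc cbzkk rkqqy
Hunk 5: at line 1 remove [ziao,xhc,bis] add [szl,iad] -> 13 lines: lbwoq szl iad wtw dqsi ecqk ojirr dbggv jwwc jtbcr ufmtc cbzkk rkqqy
Hunk 6: at line 1 remove [iad,wtw,dqsi] add [dgmih,fmtp,bko] -> 13 lines: lbwoq szl dgmih fmtp bko ecqk ojirr dbggv jwwc jtbcr ufmtc cbzkk rkqqy
Hunk 7: at line 4 remove [ecqk,ojirr] add [afyn,grhc] -> 13 lines: lbwoq szl dgmih fmtp bko afyn grhc dbggv jwwc jtbcr ufmtc cbzkk rkqqy

Answer: lbwoq
szl
dgmih
fmtp
bko
afyn
grhc
dbggv
jwwc
jtbcr
ufmtc
cbzkk
rkqqy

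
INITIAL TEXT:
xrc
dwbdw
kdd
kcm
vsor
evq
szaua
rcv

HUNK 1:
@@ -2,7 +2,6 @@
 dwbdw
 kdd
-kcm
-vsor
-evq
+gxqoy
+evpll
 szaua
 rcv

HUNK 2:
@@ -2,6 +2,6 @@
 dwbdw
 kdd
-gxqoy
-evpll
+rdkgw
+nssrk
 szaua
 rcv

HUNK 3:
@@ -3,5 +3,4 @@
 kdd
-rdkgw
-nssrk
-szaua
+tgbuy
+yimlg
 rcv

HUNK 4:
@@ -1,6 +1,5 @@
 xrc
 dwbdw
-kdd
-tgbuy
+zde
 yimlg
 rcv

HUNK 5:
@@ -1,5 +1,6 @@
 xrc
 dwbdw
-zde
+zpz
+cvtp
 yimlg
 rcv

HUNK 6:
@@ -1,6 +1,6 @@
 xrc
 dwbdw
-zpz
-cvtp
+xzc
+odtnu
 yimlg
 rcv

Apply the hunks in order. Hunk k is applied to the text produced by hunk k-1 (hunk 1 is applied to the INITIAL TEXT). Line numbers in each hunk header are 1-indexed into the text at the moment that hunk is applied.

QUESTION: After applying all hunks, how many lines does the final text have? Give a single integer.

Answer: 6

Derivation:
Hunk 1: at line 2 remove [kcm,vsor,evq] add [gxqoy,evpll] -> 7 lines: xrc dwbdw kdd gxqoy evpll szaua rcv
Hunk 2: at line 2 remove [gxqoy,evpll] add [rdkgw,nssrk] -> 7 lines: xrc dwbdw kdd rdkgw nssrk szaua rcv
Hunk 3: at line 3 remove [rdkgw,nssrk,szaua] add [tgbuy,yimlg] -> 6 lines: xrc dwbdw kdd tgbuy yimlg rcv
Hunk 4: at line 1 remove [kdd,tgbuy] add [zde] -> 5 lines: xrc dwbdw zde yimlg rcv
Hunk 5: at line 1 remove [zde] add [zpz,cvtp] -> 6 lines: xrc dwbdw zpz cvtp yimlg rcv
Hunk 6: at line 1 remove [zpz,cvtp] add [xzc,odtnu] -> 6 lines: xrc dwbdw xzc odtnu yimlg rcv
Final line count: 6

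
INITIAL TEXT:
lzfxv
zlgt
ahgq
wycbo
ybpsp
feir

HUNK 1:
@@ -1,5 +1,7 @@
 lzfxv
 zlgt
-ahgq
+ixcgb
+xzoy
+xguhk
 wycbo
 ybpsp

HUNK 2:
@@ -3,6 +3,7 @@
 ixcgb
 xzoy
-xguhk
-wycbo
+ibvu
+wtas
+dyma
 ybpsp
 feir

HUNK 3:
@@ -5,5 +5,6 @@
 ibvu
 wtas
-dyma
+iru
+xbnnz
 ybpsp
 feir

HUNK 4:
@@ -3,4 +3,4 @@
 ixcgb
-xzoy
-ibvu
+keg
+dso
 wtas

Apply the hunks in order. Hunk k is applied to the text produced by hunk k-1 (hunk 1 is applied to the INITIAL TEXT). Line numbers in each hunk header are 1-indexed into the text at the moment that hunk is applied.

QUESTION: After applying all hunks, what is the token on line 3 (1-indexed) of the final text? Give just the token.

Hunk 1: at line 1 remove [ahgq] add [ixcgb,xzoy,xguhk] -> 8 lines: lzfxv zlgt ixcgb xzoy xguhk wycbo ybpsp feir
Hunk 2: at line 3 remove [xguhk,wycbo] add [ibvu,wtas,dyma] -> 9 lines: lzfxv zlgt ixcgb xzoy ibvu wtas dyma ybpsp feir
Hunk 3: at line 5 remove [dyma] add [iru,xbnnz] -> 10 lines: lzfxv zlgt ixcgb xzoy ibvu wtas iru xbnnz ybpsp feir
Hunk 4: at line 3 remove [xzoy,ibvu] add [keg,dso] -> 10 lines: lzfxv zlgt ixcgb keg dso wtas iru xbnnz ybpsp feir
Final line 3: ixcgb

Answer: ixcgb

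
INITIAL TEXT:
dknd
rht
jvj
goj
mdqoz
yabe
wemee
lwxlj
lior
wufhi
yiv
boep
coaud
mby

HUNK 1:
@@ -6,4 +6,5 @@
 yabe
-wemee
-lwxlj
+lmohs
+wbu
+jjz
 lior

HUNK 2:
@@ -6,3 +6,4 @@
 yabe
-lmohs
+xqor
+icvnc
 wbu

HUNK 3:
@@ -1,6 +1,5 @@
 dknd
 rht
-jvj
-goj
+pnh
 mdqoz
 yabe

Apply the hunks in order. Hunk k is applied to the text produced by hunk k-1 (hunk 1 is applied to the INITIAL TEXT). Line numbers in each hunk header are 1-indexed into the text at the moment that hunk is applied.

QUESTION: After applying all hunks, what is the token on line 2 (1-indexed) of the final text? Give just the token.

Answer: rht

Derivation:
Hunk 1: at line 6 remove [wemee,lwxlj] add [lmohs,wbu,jjz] -> 15 lines: dknd rht jvj goj mdqoz yabe lmohs wbu jjz lior wufhi yiv boep coaud mby
Hunk 2: at line 6 remove [lmohs] add [xqor,icvnc] -> 16 lines: dknd rht jvj goj mdqoz yabe xqor icvnc wbu jjz lior wufhi yiv boep coaud mby
Hunk 3: at line 1 remove [jvj,goj] add [pnh] -> 15 lines: dknd rht pnh mdqoz yabe xqor icvnc wbu jjz lior wufhi yiv boep coaud mby
Final line 2: rht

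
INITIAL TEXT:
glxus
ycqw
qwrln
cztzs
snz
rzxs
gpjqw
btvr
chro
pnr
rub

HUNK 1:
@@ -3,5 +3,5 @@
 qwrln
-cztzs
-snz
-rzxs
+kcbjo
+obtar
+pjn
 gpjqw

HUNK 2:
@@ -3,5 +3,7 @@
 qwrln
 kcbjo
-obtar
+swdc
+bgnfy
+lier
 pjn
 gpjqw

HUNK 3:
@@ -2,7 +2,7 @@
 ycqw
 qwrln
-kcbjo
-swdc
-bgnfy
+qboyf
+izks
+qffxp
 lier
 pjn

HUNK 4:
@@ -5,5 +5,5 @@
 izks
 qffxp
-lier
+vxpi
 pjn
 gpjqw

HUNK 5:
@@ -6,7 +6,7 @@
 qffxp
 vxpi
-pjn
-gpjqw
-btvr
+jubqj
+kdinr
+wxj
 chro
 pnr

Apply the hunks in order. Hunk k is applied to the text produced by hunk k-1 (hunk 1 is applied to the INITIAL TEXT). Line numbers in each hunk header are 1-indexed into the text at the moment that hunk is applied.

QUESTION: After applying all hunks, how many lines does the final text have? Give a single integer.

Hunk 1: at line 3 remove [cztzs,snz,rzxs] add [kcbjo,obtar,pjn] -> 11 lines: glxus ycqw qwrln kcbjo obtar pjn gpjqw btvr chro pnr rub
Hunk 2: at line 3 remove [obtar] add [swdc,bgnfy,lier] -> 13 lines: glxus ycqw qwrln kcbjo swdc bgnfy lier pjn gpjqw btvr chro pnr rub
Hunk 3: at line 2 remove [kcbjo,swdc,bgnfy] add [qboyf,izks,qffxp] -> 13 lines: glxus ycqw qwrln qboyf izks qffxp lier pjn gpjqw btvr chro pnr rub
Hunk 4: at line 5 remove [lier] add [vxpi] -> 13 lines: glxus ycqw qwrln qboyf izks qffxp vxpi pjn gpjqw btvr chro pnr rub
Hunk 5: at line 6 remove [pjn,gpjqw,btvr] add [jubqj,kdinr,wxj] -> 13 lines: glxus ycqw qwrln qboyf izks qffxp vxpi jubqj kdinr wxj chro pnr rub
Final line count: 13

Answer: 13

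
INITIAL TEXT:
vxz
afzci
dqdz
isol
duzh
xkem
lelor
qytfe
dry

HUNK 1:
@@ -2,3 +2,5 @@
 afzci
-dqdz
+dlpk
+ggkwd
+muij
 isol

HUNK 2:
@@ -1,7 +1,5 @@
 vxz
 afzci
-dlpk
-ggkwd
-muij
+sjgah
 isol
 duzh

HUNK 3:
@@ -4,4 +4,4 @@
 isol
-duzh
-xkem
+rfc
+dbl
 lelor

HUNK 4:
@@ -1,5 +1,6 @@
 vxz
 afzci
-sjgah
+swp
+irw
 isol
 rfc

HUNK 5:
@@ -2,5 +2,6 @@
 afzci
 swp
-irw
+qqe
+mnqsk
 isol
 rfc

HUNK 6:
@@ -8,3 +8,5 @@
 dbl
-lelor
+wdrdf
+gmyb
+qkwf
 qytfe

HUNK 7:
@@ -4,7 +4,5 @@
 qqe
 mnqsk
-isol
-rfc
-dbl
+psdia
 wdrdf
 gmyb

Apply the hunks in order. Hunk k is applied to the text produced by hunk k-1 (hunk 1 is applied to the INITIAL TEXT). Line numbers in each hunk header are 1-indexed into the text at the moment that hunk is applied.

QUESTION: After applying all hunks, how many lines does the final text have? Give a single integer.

Hunk 1: at line 2 remove [dqdz] add [dlpk,ggkwd,muij] -> 11 lines: vxz afzci dlpk ggkwd muij isol duzh xkem lelor qytfe dry
Hunk 2: at line 1 remove [dlpk,ggkwd,muij] add [sjgah] -> 9 lines: vxz afzci sjgah isol duzh xkem lelor qytfe dry
Hunk 3: at line 4 remove [duzh,xkem] add [rfc,dbl] -> 9 lines: vxz afzci sjgah isol rfc dbl lelor qytfe dry
Hunk 4: at line 1 remove [sjgah] add [swp,irw] -> 10 lines: vxz afzci swp irw isol rfc dbl lelor qytfe dry
Hunk 5: at line 2 remove [irw] add [qqe,mnqsk] -> 11 lines: vxz afzci swp qqe mnqsk isol rfc dbl lelor qytfe dry
Hunk 6: at line 8 remove [lelor] add [wdrdf,gmyb,qkwf] -> 13 lines: vxz afzci swp qqe mnqsk isol rfc dbl wdrdf gmyb qkwf qytfe dry
Hunk 7: at line 4 remove [isol,rfc,dbl] add [psdia] -> 11 lines: vxz afzci swp qqe mnqsk psdia wdrdf gmyb qkwf qytfe dry
Final line count: 11

Answer: 11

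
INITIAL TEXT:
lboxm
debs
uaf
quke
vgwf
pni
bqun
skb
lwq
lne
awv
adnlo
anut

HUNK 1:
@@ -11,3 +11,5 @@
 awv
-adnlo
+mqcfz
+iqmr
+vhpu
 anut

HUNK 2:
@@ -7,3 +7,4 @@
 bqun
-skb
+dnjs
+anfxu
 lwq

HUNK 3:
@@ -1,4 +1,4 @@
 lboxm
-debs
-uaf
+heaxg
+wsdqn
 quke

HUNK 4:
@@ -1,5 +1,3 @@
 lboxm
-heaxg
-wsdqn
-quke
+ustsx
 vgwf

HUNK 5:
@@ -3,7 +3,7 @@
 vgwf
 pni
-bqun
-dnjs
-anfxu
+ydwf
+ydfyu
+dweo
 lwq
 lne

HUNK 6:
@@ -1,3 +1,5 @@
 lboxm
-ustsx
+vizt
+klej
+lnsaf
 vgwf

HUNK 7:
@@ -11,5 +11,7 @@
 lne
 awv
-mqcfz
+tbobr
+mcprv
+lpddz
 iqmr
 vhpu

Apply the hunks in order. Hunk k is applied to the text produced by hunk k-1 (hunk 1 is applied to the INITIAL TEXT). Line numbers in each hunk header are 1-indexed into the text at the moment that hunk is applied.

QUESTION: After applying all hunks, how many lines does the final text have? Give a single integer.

Answer: 18

Derivation:
Hunk 1: at line 11 remove [adnlo] add [mqcfz,iqmr,vhpu] -> 15 lines: lboxm debs uaf quke vgwf pni bqun skb lwq lne awv mqcfz iqmr vhpu anut
Hunk 2: at line 7 remove [skb] add [dnjs,anfxu] -> 16 lines: lboxm debs uaf quke vgwf pni bqun dnjs anfxu lwq lne awv mqcfz iqmr vhpu anut
Hunk 3: at line 1 remove [debs,uaf] add [heaxg,wsdqn] -> 16 lines: lboxm heaxg wsdqn quke vgwf pni bqun dnjs anfxu lwq lne awv mqcfz iqmr vhpu anut
Hunk 4: at line 1 remove [heaxg,wsdqn,quke] add [ustsx] -> 14 lines: lboxm ustsx vgwf pni bqun dnjs anfxu lwq lne awv mqcfz iqmr vhpu anut
Hunk 5: at line 3 remove [bqun,dnjs,anfxu] add [ydwf,ydfyu,dweo] -> 14 lines: lboxm ustsx vgwf pni ydwf ydfyu dweo lwq lne awv mqcfz iqmr vhpu anut
Hunk 6: at line 1 remove [ustsx] add [vizt,klej,lnsaf] -> 16 lines: lboxm vizt klej lnsaf vgwf pni ydwf ydfyu dweo lwq lne awv mqcfz iqmr vhpu anut
Hunk 7: at line 11 remove [mqcfz] add [tbobr,mcprv,lpddz] -> 18 lines: lboxm vizt klej lnsaf vgwf pni ydwf ydfyu dweo lwq lne awv tbobr mcprv lpddz iqmr vhpu anut
Final line count: 18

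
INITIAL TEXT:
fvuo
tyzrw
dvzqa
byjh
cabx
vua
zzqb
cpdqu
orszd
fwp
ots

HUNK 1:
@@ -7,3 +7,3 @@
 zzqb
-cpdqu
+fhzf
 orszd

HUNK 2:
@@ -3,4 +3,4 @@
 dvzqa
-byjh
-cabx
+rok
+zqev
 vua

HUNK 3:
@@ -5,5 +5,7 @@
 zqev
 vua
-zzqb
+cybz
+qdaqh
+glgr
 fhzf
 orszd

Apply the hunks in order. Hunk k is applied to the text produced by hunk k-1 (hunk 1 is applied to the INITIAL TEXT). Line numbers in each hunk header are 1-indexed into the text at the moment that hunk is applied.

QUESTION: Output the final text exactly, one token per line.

Answer: fvuo
tyzrw
dvzqa
rok
zqev
vua
cybz
qdaqh
glgr
fhzf
orszd
fwp
ots

Derivation:
Hunk 1: at line 7 remove [cpdqu] add [fhzf] -> 11 lines: fvuo tyzrw dvzqa byjh cabx vua zzqb fhzf orszd fwp ots
Hunk 2: at line 3 remove [byjh,cabx] add [rok,zqev] -> 11 lines: fvuo tyzrw dvzqa rok zqev vua zzqb fhzf orszd fwp ots
Hunk 3: at line 5 remove [zzqb] add [cybz,qdaqh,glgr] -> 13 lines: fvuo tyzrw dvzqa rok zqev vua cybz qdaqh glgr fhzf orszd fwp ots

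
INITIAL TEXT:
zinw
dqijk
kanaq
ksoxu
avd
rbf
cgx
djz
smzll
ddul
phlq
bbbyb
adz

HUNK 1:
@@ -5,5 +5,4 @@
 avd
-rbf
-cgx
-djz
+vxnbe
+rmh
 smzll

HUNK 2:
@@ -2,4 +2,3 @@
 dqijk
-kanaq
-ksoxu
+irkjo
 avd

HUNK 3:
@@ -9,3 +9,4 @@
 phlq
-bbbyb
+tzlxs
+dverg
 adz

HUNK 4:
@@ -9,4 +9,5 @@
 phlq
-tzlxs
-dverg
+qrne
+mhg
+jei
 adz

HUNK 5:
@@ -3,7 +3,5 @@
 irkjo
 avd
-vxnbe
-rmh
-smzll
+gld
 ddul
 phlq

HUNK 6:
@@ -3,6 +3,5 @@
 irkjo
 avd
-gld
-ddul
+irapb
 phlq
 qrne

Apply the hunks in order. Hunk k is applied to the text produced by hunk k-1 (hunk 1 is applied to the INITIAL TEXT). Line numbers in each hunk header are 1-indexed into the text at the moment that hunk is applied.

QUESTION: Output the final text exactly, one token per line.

Answer: zinw
dqijk
irkjo
avd
irapb
phlq
qrne
mhg
jei
adz

Derivation:
Hunk 1: at line 5 remove [rbf,cgx,djz] add [vxnbe,rmh] -> 12 lines: zinw dqijk kanaq ksoxu avd vxnbe rmh smzll ddul phlq bbbyb adz
Hunk 2: at line 2 remove [kanaq,ksoxu] add [irkjo] -> 11 lines: zinw dqijk irkjo avd vxnbe rmh smzll ddul phlq bbbyb adz
Hunk 3: at line 9 remove [bbbyb] add [tzlxs,dverg] -> 12 lines: zinw dqijk irkjo avd vxnbe rmh smzll ddul phlq tzlxs dverg adz
Hunk 4: at line 9 remove [tzlxs,dverg] add [qrne,mhg,jei] -> 13 lines: zinw dqijk irkjo avd vxnbe rmh smzll ddul phlq qrne mhg jei adz
Hunk 5: at line 3 remove [vxnbe,rmh,smzll] add [gld] -> 11 lines: zinw dqijk irkjo avd gld ddul phlq qrne mhg jei adz
Hunk 6: at line 3 remove [gld,ddul] add [irapb] -> 10 lines: zinw dqijk irkjo avd irapb phlq qrne mhg jei adz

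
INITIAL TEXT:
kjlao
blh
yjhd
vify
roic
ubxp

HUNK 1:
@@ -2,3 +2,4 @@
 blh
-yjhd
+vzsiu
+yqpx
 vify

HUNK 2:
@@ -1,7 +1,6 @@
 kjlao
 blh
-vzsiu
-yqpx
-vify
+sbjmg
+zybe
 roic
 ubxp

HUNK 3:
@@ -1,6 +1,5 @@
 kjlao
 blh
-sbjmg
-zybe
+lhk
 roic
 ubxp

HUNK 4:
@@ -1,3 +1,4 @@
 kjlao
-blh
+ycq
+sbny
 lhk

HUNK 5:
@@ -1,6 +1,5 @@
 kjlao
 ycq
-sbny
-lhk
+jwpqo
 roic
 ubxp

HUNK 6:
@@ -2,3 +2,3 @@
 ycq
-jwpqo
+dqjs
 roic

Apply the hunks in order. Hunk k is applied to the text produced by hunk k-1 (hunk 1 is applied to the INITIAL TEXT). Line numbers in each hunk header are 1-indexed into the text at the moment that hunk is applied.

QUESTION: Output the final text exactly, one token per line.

Answer: kjlao
ycq
dqjs
roic
ubxp

Derivation:
Hunk 1: at line 2 remove [yjhd] add [vzsiu,yqpx] -> 7 lines: kjlao blh vzsiu yqpx vify roic ubxp
Hunk 2: at line 1 remove [vzsiu,yqpx,vify] add [sbjmg,zybe] -> 6 lines: kjlao blh sbjmg zybe roic ubxp
Hunk 3: at line 1 remove [sbjmg,zybe] add [lhk] -> 5 lines: kjlao blh lhk roic ubxp
Hunk 4: at line 1 remove [blh] add [ycq,sbny] -> 6 lines: kjlao ycq sbny lhk roic ubxp
Hunk 5: at line 1 remove [sbny,lhk] add [jwpqo] -> 5 lines: kjlao ycq jwpqo roic ubxp
Hunk 6: at line 2 remove [jwpqo] add [dqjs] -> 5 lines: kjlao ycq dqjs roic ubxp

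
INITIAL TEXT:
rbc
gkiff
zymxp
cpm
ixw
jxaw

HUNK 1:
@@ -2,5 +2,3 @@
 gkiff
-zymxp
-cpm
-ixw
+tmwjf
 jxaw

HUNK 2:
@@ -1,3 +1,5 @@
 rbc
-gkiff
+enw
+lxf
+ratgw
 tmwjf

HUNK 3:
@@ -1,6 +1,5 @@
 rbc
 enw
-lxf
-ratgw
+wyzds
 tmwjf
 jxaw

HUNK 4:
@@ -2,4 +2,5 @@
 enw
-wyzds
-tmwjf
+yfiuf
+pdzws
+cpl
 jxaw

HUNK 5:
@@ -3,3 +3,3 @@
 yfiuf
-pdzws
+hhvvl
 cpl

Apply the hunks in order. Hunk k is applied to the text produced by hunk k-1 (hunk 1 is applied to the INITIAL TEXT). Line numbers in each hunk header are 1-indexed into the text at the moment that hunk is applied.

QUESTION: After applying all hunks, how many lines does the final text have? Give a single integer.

Answer: 6

Derivation:
Hunk 1: at line 2 remove [zymxp,cpm,ixw] add [tmwjf] -> 4 lines: rbc gkiff tmwjf jxaw
Hunk 2: at line 1 remove [gkiff] add [enw,lxf,ratgw] -> 6 lines: rbc enw lxf ratgw tmwjf jxaw
Hunk 3: at line 1 remove [lxf,ratgw] add [wyzds] -> 5 lines: rbc enw wyzds tmwjf jxaw
Hunk 4: at line 2 remove [wyzds,tmwjf] add [yfiuf,pdzws,cpl] -> 6 lines: rbc enw yfiuf pdzws cpl jxaw
Hunk 5: at line 3 remove [pdzws] add [hhvvl] -> 6 lines: rbc enw yfiuf hhvvl cpl jxaw
Final line count: 6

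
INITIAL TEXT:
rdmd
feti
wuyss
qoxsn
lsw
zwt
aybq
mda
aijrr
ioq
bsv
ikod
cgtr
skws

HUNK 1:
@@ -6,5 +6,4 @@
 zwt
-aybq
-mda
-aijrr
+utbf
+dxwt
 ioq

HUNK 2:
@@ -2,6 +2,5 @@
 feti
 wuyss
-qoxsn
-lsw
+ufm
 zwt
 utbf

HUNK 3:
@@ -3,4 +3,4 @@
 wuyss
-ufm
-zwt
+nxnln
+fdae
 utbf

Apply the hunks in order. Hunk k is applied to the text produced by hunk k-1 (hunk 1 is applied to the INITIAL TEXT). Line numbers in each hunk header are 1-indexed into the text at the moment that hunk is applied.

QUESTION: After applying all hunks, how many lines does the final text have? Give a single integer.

Hunk 1: at line 6 remove [aybq,mda,aijrr] add [utbf,dxwt] -> 13 lines: rdmd feti wuyss qoxsn lsw zwt utbf dxwt ioq bsv ikod cgtr skws
Hunk 2: at line 2 remove [qoxsn,lsw] add [ufm] -> 12 lines: rdmd feti wuyss ufm zwt utbf dxwt ioq bsv ikod cgtr skws
Hunk 3: at line 3 remove [ufm,zwt] add [nxnln,fdae] -> 12 lines: rdmd feti wuyss nxnln fdae utbf dxwt ioq bsv ikod cgtr skws
Final line count: 12

Answer: 12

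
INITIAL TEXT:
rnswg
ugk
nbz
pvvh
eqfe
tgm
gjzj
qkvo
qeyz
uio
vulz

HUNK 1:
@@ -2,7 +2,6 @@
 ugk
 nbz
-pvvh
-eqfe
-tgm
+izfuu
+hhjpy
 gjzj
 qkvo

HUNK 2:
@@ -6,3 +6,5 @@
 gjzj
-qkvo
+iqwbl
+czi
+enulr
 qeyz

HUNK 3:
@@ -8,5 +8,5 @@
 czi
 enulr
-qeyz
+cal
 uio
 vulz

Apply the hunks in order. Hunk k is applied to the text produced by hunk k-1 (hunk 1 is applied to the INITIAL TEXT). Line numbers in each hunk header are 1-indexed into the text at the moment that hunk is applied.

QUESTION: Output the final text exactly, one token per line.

Hunk 1: at line 2 remove [pvvh,eqfe,tgm] add [izfuu,hhjpy] -> 10 lines: rnswg ugk nbz izfuu hhjpy gjzj qkvo qeyz uio vulz
Hunk 2: at line 6 remove [qkvo] add [iqwbl,czi,enulr] -> 12 lines: rnswg ugk nbz izfuu hhjpy gjzj iqwbl czi enulr qeyz uio vulz
Hunk 3: at line 8 remove [qeyz] add [cal] -> 12 lines: rnswg ugk nbz izfuu hhjpy gjzj iqwbl czi enulr cal uio vulz

Answer: rnswg
ugk
nbz
izfuu
hhjpy
gjzj
iqwbl
czi
enulr
cal
uio
vulz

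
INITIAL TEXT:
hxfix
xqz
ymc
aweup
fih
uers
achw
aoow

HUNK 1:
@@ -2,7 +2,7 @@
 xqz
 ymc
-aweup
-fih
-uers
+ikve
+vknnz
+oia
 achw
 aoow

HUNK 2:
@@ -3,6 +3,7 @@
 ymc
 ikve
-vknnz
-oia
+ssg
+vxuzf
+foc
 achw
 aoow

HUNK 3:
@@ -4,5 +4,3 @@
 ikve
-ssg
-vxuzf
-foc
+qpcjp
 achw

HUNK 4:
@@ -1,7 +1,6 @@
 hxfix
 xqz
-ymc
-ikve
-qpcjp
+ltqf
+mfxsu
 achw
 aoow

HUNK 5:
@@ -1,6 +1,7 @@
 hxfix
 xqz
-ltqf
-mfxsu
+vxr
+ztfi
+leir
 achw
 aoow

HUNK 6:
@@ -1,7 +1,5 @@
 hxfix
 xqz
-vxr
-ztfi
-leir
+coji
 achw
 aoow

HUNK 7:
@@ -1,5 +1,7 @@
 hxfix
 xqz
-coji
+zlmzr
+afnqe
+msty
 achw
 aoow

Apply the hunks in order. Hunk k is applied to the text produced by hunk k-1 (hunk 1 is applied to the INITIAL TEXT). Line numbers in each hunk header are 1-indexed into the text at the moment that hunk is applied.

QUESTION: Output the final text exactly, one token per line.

Hunk 1: at line 2 remove [aweup,fih,uers] add [ikve,vknnz,oia] -> 8 lines: hxfix xqz ymc ikve vknnz oia achw aoow
Hunk 2: at line 3 remove [vknnz,oia] add [ssg,vxuzf,foc] -> 9 lines: hxfix xqz ymc ikve ssg vxuzf foc achw aoow
Hunk 3: at line 4 remove [ssg,vxuzf,foc] add [qpcjp] -> 7 lines: hxfix xqz ymc ikve qpcjp achw aoow
Hunk 4: at line 1 remove [ymc,ikve,qpcjp] add [ltqf,mfxsu] -> 6 lines: hxfix xqz ltqf mfxsu achw aoow
Hunk 5: at line 1 remove [ltqf,mfxsu] add [vxr,ztfi,leir] -> 7 lines: hxfix xqz vxr ztfi leir achw aoow
Hunk 6: at line 1 remove [vxr,ztfi,leir] add [coji] -> 5 lines: hxfix xqz coji achw aoow
Hunk 7: at line 1 remove [coji] add [zlmzr,afnqe,msty] -> 7 lines: hxfix xqz zlmzr afnqe msty achw aoow

Answer: hxfix
xqz
zlmzr
afnqe
msty
achw
aoow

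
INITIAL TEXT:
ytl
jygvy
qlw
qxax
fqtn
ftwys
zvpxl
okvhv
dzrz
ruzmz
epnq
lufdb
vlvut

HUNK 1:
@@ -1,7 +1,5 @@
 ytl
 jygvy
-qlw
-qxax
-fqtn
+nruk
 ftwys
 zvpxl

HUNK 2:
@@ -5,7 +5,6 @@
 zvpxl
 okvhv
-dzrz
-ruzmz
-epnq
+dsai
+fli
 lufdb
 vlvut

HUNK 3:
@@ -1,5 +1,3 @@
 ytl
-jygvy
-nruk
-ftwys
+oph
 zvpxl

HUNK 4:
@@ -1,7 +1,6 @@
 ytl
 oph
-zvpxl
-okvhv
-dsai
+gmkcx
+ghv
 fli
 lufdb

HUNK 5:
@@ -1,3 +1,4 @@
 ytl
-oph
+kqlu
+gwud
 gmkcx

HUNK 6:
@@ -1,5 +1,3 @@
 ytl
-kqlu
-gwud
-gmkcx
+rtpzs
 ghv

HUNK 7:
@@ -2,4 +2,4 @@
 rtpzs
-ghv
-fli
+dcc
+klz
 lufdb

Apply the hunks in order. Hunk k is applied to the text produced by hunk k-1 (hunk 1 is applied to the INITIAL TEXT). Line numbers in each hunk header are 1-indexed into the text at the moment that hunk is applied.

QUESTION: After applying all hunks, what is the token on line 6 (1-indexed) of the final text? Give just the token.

Answer: vlvut

Derivation:
Hunk 1: at line 1 remove [qlw,qxax,fqtn] add [nruk] -> 11 lines: ytl jygvy nruk ftwys zvpxl okvhv dzrz ruzmz epnq lufdb vlvut
Hunk 2: at line 5 remove [dzrz,ruzmz,epnq] add [dsai,fli] -> 10 lines: ytl jygvy nruk ftwys zvpxl okvhv dsai fli lufdb vlvut
Hunk 3: at line 1 remove [jygvy,nruk,ftwys] add [oph] -> 8 lines: ytl oph zvpxl okvhv dsai fli lufdb vlvut
Hunk 4: at line 1 remove [zvpxl,okvhv,dsai] add [gmkcx,ghv] -> 7 lines: ytl oph gmkcx ghv fli lufdb vlvut
Hunk 5: at line 1 remove [oph] add [kqlu,gwud] -> 8 lines: ytl kqlu gwud gmkcx ghv fli lufdb vlvut
Hunk 6: at line 1 remove [kqlu,gwud,gmkcx] add [rtpzs] -> 6 lines: ytl rtpzs ghv fli lufdb vlvut
Hunk 7: at line 2 remove [ghv,fli] add [dcc,klz] -> 6 lines: ytl rtpzs dcc klz lufdb vlvut
Final line 6: vlvut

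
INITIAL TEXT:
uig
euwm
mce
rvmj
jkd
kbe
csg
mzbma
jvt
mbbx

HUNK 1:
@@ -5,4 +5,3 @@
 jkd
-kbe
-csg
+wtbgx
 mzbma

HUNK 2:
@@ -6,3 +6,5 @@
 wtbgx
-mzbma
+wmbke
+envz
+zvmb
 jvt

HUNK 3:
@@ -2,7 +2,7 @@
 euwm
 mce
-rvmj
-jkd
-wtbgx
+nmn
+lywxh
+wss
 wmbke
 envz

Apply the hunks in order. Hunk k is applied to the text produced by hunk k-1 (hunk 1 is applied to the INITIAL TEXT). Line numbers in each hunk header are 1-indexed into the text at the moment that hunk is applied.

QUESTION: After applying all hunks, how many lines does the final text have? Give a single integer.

Hunk 1: at line 5 remove [kbe,csg] add [wtbgx] -> 9 lines: uig euwm mce rvmj jkd wtbgx mzbma jvt mbbx
Hunk 2: at line 6 remove [mzbma] add [wmbke,envz,zvmb] -> 11 lines: uig euwm mce rvmj jkd wtbgx wmbke envz zvmb jvt mbbx
Hunk 3: at line 2 remove [rvmj,jkd,wtbgx] add [nmn,lywxh,wss] -> 11 lines: uig euwm mce nmn lywxh wss wmbke envz zvmb jvt mbbx
Final line count: 11

Answer: 11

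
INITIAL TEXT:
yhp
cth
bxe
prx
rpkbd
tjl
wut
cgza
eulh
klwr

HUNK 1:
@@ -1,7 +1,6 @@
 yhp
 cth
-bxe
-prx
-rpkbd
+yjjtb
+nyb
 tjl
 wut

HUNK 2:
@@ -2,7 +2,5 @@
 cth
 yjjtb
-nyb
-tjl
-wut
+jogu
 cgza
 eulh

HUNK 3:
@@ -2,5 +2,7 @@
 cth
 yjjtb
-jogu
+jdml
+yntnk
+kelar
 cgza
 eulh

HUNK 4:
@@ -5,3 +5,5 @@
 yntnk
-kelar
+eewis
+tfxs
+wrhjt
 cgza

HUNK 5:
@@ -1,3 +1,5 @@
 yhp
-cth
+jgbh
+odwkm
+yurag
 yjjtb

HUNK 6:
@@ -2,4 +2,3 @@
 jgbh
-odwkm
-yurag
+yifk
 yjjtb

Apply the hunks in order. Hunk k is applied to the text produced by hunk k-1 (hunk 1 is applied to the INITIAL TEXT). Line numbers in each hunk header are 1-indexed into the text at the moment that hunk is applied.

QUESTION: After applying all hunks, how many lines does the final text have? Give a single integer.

Answer: 12

Derivation:
Hunk 1: at line 1 remove [bxe,prx,rpkbd] add [yjjtb,nyb] -> 9 lines: yhp cth yjjtb nyb tjl wut cgza eulh klwr
Hunk 2: at line 2 remove [nyb,tjl,wut] add [jogu] -> 7 lines: yhp cth yjjtb jogu cgza eulh klwr
Hunk 3: at line 2 remove [jogu] add [jdml,yntnk,kelar] -> 9 lines: yhp cth yjjtb jdml yntnk kelar cgza eulh klwr
Hunk 4: at line 5 remove [kelar] add [eewis,tfxs,wrhjt] -> 11 lines: yhp cth yjjtb jdml yntnk eewis tfxs wrhjt cgza eulh klwr
Hunk 5: at line 1 remove [cth] add [jgbh,odwkm,yurag] -> 13 lines: yhp jgbh odwkm yurag yjjtb jdml yntnk eewis tfxs wrhjt cgza eulh klwr
Hunk 6: at line 2 remove [odwkm,yurag] add [yifk] -> 12 lines: yhp jgbh yifk yjjtb jdml yntnk eewis tfxs wrhjt cgza eulh klwr
Final line count: 12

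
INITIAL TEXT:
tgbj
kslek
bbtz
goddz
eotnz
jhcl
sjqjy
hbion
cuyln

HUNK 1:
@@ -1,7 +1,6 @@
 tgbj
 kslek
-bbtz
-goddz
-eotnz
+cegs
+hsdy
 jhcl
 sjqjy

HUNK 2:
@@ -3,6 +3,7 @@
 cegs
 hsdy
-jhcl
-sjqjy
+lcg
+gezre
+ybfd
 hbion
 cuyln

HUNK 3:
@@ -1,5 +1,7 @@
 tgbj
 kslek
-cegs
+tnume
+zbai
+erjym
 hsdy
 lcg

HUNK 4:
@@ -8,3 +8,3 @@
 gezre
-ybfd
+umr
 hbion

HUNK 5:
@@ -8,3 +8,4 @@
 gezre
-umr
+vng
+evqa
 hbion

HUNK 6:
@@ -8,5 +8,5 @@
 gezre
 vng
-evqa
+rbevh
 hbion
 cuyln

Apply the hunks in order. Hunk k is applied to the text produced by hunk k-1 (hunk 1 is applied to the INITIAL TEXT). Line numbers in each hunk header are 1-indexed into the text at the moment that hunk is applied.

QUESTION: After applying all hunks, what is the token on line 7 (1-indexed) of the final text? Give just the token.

Answer: lcg

Derivation:
Hunk 1: at line 1 remove [bbtz,goddz,eotnz] add [cegs,hsdy] -> 8 lines: tgbj kslek cegs hsdy jhcl sjqjy hbion cuyln
Hunk 2: at line 3 remove [jhcl,sjqjy] add [lcg,gezre,ybfd] -> 9 lines: tgbj kslek cegs hsdy lcg gezre ybfd hbion cuyln
Hunk 3: at line 1 remove [cegs] add [tnume,zbai,erjym] -> 11 lines: tgbj kslek tnume zbai erjym hsdy lcg gezre ybfd hbion cuyln
Hunk 4: at line 8 remove [ybfd] add [umr] -> 11 lines: tgbj kslek tnume zbai erjym hsdy lcg gezre umr hbion cuyln
Hunk 5: at line 8 remove [umr] add [vng,evqa] -> 12 lines: tgbj kslek tnume zbai erjym hsdy lcg gezre vng evqa hbion cuyln
Hunk 6: at line 8 remove [evqa] add [rbevh] -> 12 lines: tgbj kslek tnume zbai erjym hsdy lcg gezre vng rbevh hbion cuyln
Final line 7: lcg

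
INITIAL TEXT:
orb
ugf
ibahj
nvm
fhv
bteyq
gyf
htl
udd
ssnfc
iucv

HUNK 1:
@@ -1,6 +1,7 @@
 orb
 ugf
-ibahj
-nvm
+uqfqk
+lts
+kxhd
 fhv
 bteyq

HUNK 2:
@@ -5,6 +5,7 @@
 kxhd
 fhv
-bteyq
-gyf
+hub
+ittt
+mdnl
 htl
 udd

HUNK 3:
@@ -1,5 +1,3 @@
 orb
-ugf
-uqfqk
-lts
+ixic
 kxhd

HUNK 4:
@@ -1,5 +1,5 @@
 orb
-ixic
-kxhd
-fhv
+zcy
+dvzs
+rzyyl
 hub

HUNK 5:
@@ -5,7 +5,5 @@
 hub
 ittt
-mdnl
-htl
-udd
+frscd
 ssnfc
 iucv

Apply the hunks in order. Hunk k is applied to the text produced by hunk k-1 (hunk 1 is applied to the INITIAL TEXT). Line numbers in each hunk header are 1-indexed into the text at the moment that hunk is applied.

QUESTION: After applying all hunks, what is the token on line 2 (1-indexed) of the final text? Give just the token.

Answer: zcy

Derivation:
Hunk 1: at line 1 remove [ibahj,nvm] add [uqfqk,lts,kxhd] -> 12 lines: orb ugf uqfqk lts kxhd fhv bteyq gyf htl udd ssnfc iucv
Hunk 2: at line 5 remove [bteyq,gyf] add [hub,ittt,mdnl] -> 13 lines: orb ugf uqfqk lts kxhd fhv hub ittt mdnl htl udd ssnfc iucv
Hunk 3: at line 1 remove [ugf,uqfqk,lts] add [ixic] -> 11 lines: orb ixic kxhd fhv hub ittt mdnl htl udd ssnfc iucv
Hunk 4: at line 1 remove [ixic,kxhd,fhv] add [zcy,dvzs,rzyyl] -> 11 lines: orb zcy dvzs rzyyl hub ittt mdnl htl udd ssnfc iucv
Hunk 5: at line 5 remove [mdnl,htl,udd] add [frscd] -> 9 lines: orb zcy dvzs rzyyl hub ittt frscd ssnfc iucv
Final line 2: zcy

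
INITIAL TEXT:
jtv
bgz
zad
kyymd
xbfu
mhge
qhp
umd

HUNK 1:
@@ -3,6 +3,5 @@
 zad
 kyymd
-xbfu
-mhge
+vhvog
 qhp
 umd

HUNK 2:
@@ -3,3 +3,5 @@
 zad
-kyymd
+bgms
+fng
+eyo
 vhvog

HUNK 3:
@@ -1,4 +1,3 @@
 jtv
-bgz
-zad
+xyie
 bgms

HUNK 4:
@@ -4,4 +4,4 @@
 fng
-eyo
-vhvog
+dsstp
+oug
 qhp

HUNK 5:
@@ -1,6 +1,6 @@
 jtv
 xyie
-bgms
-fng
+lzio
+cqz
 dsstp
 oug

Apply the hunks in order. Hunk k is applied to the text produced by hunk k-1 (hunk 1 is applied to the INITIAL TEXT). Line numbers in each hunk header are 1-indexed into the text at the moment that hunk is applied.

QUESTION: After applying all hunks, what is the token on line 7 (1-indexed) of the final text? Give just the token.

Answer: qhp

Derivation:
Hunk 1: at line 3 remove [xbfu,mhge] add [vhvog] -> 7 lines: jtv bgz zad kyymd vhvog qhp umd
Hunk 2: at line 3 remove [kyymd] add [bgms,fng,eyo] -> 9 lines: jtv bgz zad bgms fng eyo vhvog qhp umd
Hunk 3: at line 1 remove [bgz,zad] add [xyie] -> 8 lines: jtv xyie bgms fng eyo vhvog qhp umd
Hunk 4: at line 4 remove [eyo,vhvog] add [dsstp,oug] -> 8 lines: jtv xyie bgms fng dsstp oug qhp umd
Hunk 5: at line 1 remove [bgms,fng] add [lzio,cqz] -> 8 lines: jtv xyie lzio cqz dsstp oug qhp umd
Final line 7: qhp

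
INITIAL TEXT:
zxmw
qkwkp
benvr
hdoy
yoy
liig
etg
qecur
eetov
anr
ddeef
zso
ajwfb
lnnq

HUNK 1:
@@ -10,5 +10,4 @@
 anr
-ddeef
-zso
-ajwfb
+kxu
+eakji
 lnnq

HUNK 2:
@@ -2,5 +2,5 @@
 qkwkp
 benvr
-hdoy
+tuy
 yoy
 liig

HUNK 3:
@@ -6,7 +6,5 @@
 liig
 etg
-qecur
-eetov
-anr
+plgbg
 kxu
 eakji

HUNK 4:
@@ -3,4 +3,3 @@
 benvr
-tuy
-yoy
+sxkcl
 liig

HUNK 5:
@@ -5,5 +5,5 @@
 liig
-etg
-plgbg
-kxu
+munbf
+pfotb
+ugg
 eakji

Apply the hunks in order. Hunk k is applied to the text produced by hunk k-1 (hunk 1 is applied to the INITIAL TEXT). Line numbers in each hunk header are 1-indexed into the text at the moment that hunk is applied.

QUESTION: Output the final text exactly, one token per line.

Answer: zxmw
qkwkp
benvr
sxkcl
liig
munbf
pfotb
ugg
eakji
lnnq

Derivation:
Hunk 1: at line 10 remove [ddeef,zso,ajwfb] add [kxu,eakji] -> 13 lines: zxmw qkwkp benvr hdoy yoy liig etg qecur eetov anr kxu eakji lnnq
Hunk 2: at line 2 remove [hdoy] add [tuy] -> 13 lines: zxmw qkwkp benvr tuy yoy liig etg qecur eetov anr kxu eakji lnnq
Hunk 3: at line 6 remove [qecur,eetov,anr] add [plgbg] -> 11 lines: zxmw qkwkp benvr tuy yoy liig etg plgbg kxu eakji lnnq
Hunk 4: at line 3 remove [tuy,yoy] add [sxkcl] -> 10 lines: zxmw qkwkp benvr sxkcl liig etg plgbg kxu eakji lnnq
Hunk 5: at line 5 remove [etg,plgbg,kxu] add [munbf,pfotb,ugg] -> 10 lines: zxmw qkwkp benvr sxkcl liig munbf pfotb ugg eakji lnnq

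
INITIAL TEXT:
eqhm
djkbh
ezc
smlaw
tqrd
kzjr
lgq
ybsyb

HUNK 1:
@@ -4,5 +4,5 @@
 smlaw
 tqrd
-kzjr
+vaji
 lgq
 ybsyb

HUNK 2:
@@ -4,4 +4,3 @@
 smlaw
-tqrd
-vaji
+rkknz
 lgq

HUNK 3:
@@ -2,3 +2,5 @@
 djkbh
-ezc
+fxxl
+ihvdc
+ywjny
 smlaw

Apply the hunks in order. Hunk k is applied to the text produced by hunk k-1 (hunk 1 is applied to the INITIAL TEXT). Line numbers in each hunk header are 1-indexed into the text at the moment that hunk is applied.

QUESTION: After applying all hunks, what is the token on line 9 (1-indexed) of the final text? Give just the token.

Hunk 1: at line 4 remove [kzjr] add [vaji] -> 8 lines: eqhm djkbh ezc smlaw tqrd vaji lgq ybsyb
Hunk 2: at line 4 remove [tqrd,vaji] add [rkknz] -> 7 lines: eqhm djkbh ezc smlaw rkknz lgq ybsyb
Hunk 3: at line 2 remove [ezc] add [fxxl,ihvdc,ywjny] -> 9 lines: eqhm djkbh fxxl ihvdc ywjny smlaw rkknz lgq ybsyb
Final line 9: ybsyb

Answer: ybsyb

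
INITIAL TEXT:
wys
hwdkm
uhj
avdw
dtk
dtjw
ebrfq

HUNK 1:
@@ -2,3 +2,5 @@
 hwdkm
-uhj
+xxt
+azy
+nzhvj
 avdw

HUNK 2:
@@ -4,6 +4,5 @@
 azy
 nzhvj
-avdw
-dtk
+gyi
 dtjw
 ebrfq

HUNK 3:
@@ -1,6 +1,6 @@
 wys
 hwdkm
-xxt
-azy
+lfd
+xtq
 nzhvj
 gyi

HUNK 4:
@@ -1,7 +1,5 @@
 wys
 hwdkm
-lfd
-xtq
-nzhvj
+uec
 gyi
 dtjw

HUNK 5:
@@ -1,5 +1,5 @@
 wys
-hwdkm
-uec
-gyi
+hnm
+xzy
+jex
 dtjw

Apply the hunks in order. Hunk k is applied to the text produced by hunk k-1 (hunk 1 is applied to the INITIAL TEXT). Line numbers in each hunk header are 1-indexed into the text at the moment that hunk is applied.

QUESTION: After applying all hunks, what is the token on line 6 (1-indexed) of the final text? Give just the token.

Hunk 1: at line 2 remove [uhj] add [xxt,azy,nzhvj] -> 9 lines: wys hwdkm xxt azy nzhvj avdw dtk dtjw ebrfq
Hunk 2: at line 4 remove [avdw,dtk] add [gyi] -> 8 lines: wys hwdkm xxt azy nzhvj gyi dtjw ebrfq
Hunk 3: at line 1 remove [xxt,azy] add [lfd,xtq] -> 8 lines: wys hwdkm lfd xtq nzhvj gyi dtjw ebrfq
Hunk 4: at line 1 remove [lfd,xtq,nzhvj] add [uec] -> 6 lines: wys hwdkm uec gyi dtjw ebrfq
Hunk 5: at line 1 remove [hwdkm,uec,gyi] add [hnm,xzy,jex] -> 6 lines: wys hnm xzy jex dtjw ebrfq
Final line 6: ebrfq

Answer: ebrfq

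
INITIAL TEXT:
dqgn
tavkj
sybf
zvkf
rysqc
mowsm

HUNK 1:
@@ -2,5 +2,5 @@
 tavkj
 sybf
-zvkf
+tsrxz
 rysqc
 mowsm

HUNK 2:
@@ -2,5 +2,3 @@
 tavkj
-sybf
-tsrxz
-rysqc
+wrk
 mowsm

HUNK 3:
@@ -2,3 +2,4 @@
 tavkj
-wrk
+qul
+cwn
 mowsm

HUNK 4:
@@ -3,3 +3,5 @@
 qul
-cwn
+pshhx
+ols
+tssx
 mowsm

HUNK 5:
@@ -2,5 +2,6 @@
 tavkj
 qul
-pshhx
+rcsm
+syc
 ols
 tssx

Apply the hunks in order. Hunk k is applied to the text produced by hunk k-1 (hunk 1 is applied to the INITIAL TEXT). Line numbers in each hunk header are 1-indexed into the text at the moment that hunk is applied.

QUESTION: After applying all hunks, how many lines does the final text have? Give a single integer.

Hunk 1: at line 2 remove [zvkf] add [tsrxz] -> 6 lines: dqgn tavkj sybf tsrxz rysqc mowsm
Hunk 2: at line 2 remove [sybf,tsrxz,rysqc] add [wrk] -> 4 lines: dqgn tavkj wrk mowsm
Hunk 3: at line 2 remove [wrk] add [qul,cwn] -> 5 lines: dqgn tavkj qul cwn mowsm
Hunk 4: at line 3 remove [cwn] add [pshhx,ols,tssx] -> 7 lines: dqgn tavkj qul pshhx ols tssx mowsm
Hunk 5: at line 2 remove [pshhx] add [rcsm,syc] -> 8 lines: dqgn tavkj qul rcsm syc ols tssx mowsm
Final line count: 8

Answer: 8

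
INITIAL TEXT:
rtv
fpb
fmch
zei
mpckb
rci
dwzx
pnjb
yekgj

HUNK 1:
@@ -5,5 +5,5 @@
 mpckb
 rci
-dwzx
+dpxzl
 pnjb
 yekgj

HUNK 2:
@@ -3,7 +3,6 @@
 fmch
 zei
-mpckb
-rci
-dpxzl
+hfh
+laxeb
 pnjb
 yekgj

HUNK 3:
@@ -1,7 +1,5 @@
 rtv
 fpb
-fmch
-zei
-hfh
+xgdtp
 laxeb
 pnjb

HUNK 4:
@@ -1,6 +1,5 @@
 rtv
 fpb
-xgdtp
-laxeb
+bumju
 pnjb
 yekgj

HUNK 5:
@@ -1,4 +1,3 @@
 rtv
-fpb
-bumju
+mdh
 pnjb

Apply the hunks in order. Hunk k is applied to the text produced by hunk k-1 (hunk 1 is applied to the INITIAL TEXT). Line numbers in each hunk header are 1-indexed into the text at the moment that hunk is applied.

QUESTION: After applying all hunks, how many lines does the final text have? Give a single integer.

Answer: 4

Derivation:
Hunk 1: at line 5 remove [dwzx] add [dpxzl] -> 9 lines: rtv fpb fmch zei mpckb rci dpxzl pnjb yekgj
Hunk 2: at line 3 remove [mpckb,rci,dpxzl] add [hfh,laxeb] -> 8 lines: rtv fpb fmch zei hfh laxeb pnjb yekgj
Hunk 3: at line 1 remove [fmch,zei,hfh] add [xgdtp] -> 6 lines: rtv fpb xgdtp laxeb pnjb yekgj
Hunk 4: at line 1 remove [xgdtp,laxeb] add [bumju] -> 5 lines: rtv fpb bumju pnjb yekgj
Hunk 5: at line 1 remove [fpb,bumju] add [mdh] -> 4 lines: rtv mdh pnjb yekgj
Final line count: 4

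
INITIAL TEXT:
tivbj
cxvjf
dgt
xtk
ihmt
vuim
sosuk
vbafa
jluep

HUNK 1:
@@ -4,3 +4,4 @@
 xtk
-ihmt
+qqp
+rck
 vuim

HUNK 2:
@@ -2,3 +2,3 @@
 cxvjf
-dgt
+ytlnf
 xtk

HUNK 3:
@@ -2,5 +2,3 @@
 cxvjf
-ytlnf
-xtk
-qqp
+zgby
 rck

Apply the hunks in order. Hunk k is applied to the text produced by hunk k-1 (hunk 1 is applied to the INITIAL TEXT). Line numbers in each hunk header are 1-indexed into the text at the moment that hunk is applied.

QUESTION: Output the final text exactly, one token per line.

Answer: tivbj
cxvjf
zgby
rck
vuim
sosuk
vbafa
jluep

Derivation:
Hunk 1: at line 4 remove [ihmt] add [qqp,rck] -> 10 lines: tivbj cxvjf dgt xtk qqp rck vuim sosuk vbafa jluep
Hunk 2: at line 2 remove [dgt] add [ytlnf] -> 10 lines: tivbj cxvjf ytlnf xtk qqp rck vuim sosuk vbafa jluep
Hunk 3: at line 2 remove [ytlnf,xtk,qqp] add [zgby] -> 8 lines: tivbj cxvjf zgby rck vuim sosuk vbafa jluep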